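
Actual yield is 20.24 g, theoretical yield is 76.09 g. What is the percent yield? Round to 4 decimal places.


% yield = 100 * actual / theoretical
% yield = 100 * 20.24 / 76.09
% yield = 26.60007885 %, rounded to 4 dp:

26.6001 %


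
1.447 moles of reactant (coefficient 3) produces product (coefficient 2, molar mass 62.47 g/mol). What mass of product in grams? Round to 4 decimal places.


Use the coefficient ratio to convert reactant moles to product moles, then multiply by the product's molar mass.
moles_P = moles_R * (coeff_P / coeff_R) = 1.447 * (2/3) = 0.964667
mass_P = moles_P * M_P = 0.964667 * 62.47
mass_P = 60.26274749 g, rounded to 4 dp:

60.2627 g


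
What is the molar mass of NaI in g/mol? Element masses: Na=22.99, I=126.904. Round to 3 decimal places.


M = sum(count * atomic_mass) over atoms.
M = 1*22.99 + 1*126.904
M = 22.99 + 126.904
M = 149.894 g/mol, rounded to 3 dp:

149.894 g/mol


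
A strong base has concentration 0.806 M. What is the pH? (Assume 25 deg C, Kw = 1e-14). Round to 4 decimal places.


A strong base dissociates completely, so [OH-] equals the given concentration.
pOH = -log10([OH-]) = -log10(0.806) = 0.093665
pH = 14 - pOH = 14 - 0.093665
pH = 13.906335, rounded to 4 dp:

13.9063


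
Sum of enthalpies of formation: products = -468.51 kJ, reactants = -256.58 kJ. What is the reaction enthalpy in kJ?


dH_rxn = sum(dH_f products) - sum(dH_f reactants)
dH_rxn = -468.51 - (-256.58)
dH_rxn = -211.93 kJ:

-211.93 kJ


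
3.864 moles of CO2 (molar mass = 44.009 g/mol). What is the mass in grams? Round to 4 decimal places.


mass = n * M
mass = 3.864 * 44.009
mass = 170.050776 g, rounded to 4 dp:

170.0508 g


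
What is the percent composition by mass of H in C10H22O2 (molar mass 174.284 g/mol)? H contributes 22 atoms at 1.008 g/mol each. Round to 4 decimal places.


pct = 100 * (n_elem * M_elem) / M_total
mass_contribution = 22 * 1.008 = 22.176 g/mol
pct = 100 * 22.176 / 174.284
pct = 12.72405958 %, rounded to 4 dp:

12.7241 %


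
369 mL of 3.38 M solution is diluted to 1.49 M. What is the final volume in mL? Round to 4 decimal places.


Dilution: M1*V1 = M2*V2, solve for V2.
V2 = M1*V1 / M2
V2 = 3.38 * 369 / 1.49
V2 = 1247.22 / 1.49
V2 = 837.06040268 mL, rounded to 4 dp:

837.0604 mL


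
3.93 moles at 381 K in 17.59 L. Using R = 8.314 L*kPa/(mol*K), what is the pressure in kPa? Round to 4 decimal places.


PV = nRT, solve for P = nRT / V.
nRT = 3.93 * 8.314 * 381 = 12448.8016
P = 12448.8016 / 17.59
P = 707.72038658 kPa, rounded to 4 dp:

707.7204 kPa


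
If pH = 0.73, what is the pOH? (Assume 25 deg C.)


At 25 deg C, pH + pOH = 14.
pOH = 14 - pH = 14 - 0.73
pOH = 13.27:

13.27


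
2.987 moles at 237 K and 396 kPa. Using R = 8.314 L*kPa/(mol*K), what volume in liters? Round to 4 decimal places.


PV = nRT, solve for V = nRT / P.
nRT = 2.987 * 8.314 * 237 = 5885.6386
V = 5885.6386 / 396
V = 14.86272374 L, rounded to 4 dp:

14.8627 L


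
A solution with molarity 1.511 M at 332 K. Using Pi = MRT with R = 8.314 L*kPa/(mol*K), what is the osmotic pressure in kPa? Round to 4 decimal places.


Osmotic pressure (van't Hoff): Pi = M*R*T.
RT = 8.314 * 332 = 2760.248
Pi = 1.511 * 2760.248
Pi = 4170.734728 kPa, rounded to 4 dp:

4170.7347 kPa


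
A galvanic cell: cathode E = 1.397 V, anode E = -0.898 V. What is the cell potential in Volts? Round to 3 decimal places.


Standard cell potential: E_cell = E_cathode - E_anode.
E_cell = 1.397 - (-0.898)
E_cell = 2.295 V, rounded to 3 dp:

2.295 V


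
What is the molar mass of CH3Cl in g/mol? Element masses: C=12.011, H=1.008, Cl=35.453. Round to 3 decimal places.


M = sum(count * atomic_mass) over atoms.
M = 1*12.011 + 3*1.008 + 1*35.453
M = 12.011 + 3.024 + 35.453
M = 50.488 g/mol, rounded to 3 dp:

50.488 g/mol


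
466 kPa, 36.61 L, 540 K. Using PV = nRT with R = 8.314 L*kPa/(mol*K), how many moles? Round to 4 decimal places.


PV = nRT, solve for n = PV / (RT).
PV = 466 * 36.61 = 17060.26
RT = 8.314 * 540 = 4489.56
n = 17060.26 / 4489.56
n = 3.79998485 mol, rounded to 4 dp:

3.8000 mol


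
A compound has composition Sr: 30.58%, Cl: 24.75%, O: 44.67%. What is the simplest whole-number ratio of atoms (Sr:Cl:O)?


Assume 100 g of compound, divide each mass% by atomic mass to get moles, then normalize by the smallest to get a raw atom ratio.
Moles per 100 g: Sr: 30.58/87.62 = 0.349, Cl: 24.75/35.453 = 0.6981, O: 44.67/15.999 = 2.792
Raw ratio (divide by min = 0.349): Sr: 1.0, Cl: 2.0, O: 8.0
Multiply by 1 to clear fractions: Sr: 1.0 ~= 1, Cl: 2.0 ~= 2, O: 8.0 ~= 8
Reduce by GCD to get the simplest whole-number ratio:

1:2:8


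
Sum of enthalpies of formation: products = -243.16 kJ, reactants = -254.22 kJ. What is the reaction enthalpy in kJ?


dH_rxn = sum(dH_f products) - sum(dH_f reactants)
dH_rxn = -243.16 - (-254.22)
dH_rxn = 11.06 kJ:

11.06 kJ


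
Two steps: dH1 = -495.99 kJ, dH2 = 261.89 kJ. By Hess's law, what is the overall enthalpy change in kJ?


Hess's law: enthalpy is a state function, so add the step enthalpies.
dH_total = dH1 + dH2 = -495.99 + (261.89)
dH_total = -234.1 kJ:

-234.10 kJ


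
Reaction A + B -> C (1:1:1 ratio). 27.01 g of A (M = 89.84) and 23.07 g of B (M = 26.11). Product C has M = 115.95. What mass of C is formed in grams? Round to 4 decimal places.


Find moles of each reactant; the smaller value is the limiting reagent in a 1:1:1 reaction, so moles_C equals moles of the limiter.
n_A = mass_A / M_A = 27.01 / 89.84 = 0.300646 mol
n_B = mass_B / M_B = 23.07 / 26.11 = 0.88357 mol
Limiting reagent: A (smaller), n_limiting = 0.300646 mol
mass_C = n_limiting * M_C = 0.300646 * 115.95
mass_C = 34.8599037 g, rounded to 4 dp:

34.8599 g


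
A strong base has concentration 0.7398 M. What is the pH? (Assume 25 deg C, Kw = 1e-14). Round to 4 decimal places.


A strong base dissociates completely, so [OH-] equals the given concentration.
pOH = -log10([OH-]) = -log10(0.7398) = 0.130886
pH = 14 - pOH = 14 - 0.130886
pH = 13.869114, rounded to 4 dp:

13.8691


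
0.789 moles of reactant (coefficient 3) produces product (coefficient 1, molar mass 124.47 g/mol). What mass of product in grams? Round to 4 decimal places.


Use the coefficient ratio to convert reactant moles to product moles, then multiply by the product's molar mass.
moles_P = moles_R * (coeff_P / coeff_R) = 0.789 * (1/3) = 0.263
mass_P = moles_P * M_P = 0.263 * 124.47
mass_P = 32.73561 g, rounded to 4 dp:

32.7356 g


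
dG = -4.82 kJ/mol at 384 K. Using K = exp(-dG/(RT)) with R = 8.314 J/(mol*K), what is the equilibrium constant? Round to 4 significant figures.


dG is in kJ/mol; multiply by 1000 to match R in J/(mol*K).
RT = 8.314 * 384 = 3192.576 J/mol
exponent = -dG*1000 / (RT) = -(-4.82*1000) / 3192.576 = 1.50975263
K = exp(1.50975263)
K = 4.5256112, rounded to 4 significant figures:

4.526


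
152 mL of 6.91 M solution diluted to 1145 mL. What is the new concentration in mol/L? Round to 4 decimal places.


Dilution: M1*V1 = M2*V2, solve for M2.
M2 = M1*V1 / V2
M2 = 6.91 * 152 / 1145
M2 = 1050.32 / 1145
M2 = 0.91731004 mol/L, rounded to 4 dp:

0.9173 mol/L


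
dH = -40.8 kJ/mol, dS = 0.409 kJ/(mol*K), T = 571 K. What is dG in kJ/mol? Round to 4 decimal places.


Gibbs: dG = dH - T*dS (consistent units, dS already in kJ/(mol*K)).
T*dS = 571 * 0.409 = 233.539
dG = -40.8 - (233.539)
dG = -274.339 kJ/mol, rounded to 4 dp:

-274.3390 kJ/mol


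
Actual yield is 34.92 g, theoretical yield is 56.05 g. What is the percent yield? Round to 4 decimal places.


% yield = 100 * actual / theoretical
% yield = 100 * 34.92 / 56.05
% yield = 62.3015165 %, rounded to 4 dp:

62.3015 %


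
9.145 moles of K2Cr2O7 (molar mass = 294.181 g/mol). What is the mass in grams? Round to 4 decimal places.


mass = n * M
mass = 9.145 * 294.181
mass = 2690.285245 g, rounded to 4 dp:

2690.2852 g


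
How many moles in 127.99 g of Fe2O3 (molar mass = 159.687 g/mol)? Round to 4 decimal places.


n = mass / M
n = 127.99 / 159.687
n = 0.80150545 mol, rounded to 4 dp:

0.8015 mol


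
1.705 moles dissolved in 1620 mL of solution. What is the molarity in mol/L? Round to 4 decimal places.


Convert volume to liters: V_L = V_mL / 1000.
V_L = 1620 / 1000 = 1.62 L
M = n / V_L = 1.705 / 1.62
M = 1.05246914 mol/L, rounded to 4 dp:

1.0525 mol/L


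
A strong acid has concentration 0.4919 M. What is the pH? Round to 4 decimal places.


A strong acid dissociates completely, so [H+] equals the given concentration.
pH = -log10([H+]) = -log10(0.4919)
pH = 0.30812318, rounded to 4 dp:

0.3081


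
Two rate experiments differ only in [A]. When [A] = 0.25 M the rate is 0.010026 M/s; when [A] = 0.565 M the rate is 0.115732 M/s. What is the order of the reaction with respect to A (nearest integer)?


Rate is proportional to [A]^n, so rate2/rate1 = ([A]2/[A]1)^n. Take logs to solve for n.
rate2/rate1 = 0.115732 / 0.010026 = 11.5432
[A]2/[A]1 = 0.565 / 0.25 = 2.26
n = ln(11.5432) / ln(2.26) = 3.0
Nearest integer order:

3


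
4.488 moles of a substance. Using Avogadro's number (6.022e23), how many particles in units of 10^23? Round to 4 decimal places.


N = n * NA, then divide by 1e23 for the requested units.
N / 1e23 = n * 6.022
N / 1e23 = 4.488 * 6.022
N / 1e23 = 27.026736, rounded to 4 dp:

27.0267


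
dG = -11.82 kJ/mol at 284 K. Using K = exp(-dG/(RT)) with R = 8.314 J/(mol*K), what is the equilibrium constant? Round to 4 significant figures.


dG is in kJ/mol; multiply by 1000 to match R in J/(mol*K).
RT = 8.314 * 284 = 2361.176 J/mol
exponent = -dG*1000 / (RT) = -(-11.82*1000) / 2361.176 = 5.00598007
K = exp(5.00598007)
K = 149.30334, rounded to 4 significant figures:

149.3


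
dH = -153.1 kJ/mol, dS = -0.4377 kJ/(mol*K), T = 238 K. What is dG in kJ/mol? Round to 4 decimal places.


Gibbs: dG = dH - T*dS (consistent units, dS already in kJ/(mol*K)).
T*dS = 238 * -0.4377 = -104.1726
dG = -153.1 - (-104.1726)
dG = -48.9274 kJ/mol, rounded to 4 dp:

-48.9274 kJ/mol


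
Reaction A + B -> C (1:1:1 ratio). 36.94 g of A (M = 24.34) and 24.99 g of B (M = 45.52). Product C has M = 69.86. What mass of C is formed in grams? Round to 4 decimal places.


Find moles of each reactant; the smaller value is the limiting reagent in a 1:1:1 reaction, so moles_C equals moles of the limiter.
n_A = mass_A / M_A = 36.94 / 24.34 = 1.517666 mol
n_B = mass_B / M_B = 24.99 / 45.52 = 0.548989 mol
Limiting reagent: B (smaller), n_limiting = 0.548989 mol
mass_C = n_limiting * M_C = 0.548989 * 69.86
mass_C = 38.35237154 g, rounded to 4 dp:

38.3524 g


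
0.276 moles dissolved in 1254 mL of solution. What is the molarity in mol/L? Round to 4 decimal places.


Convert volume to liters: V_L = V_mL / 1000.
V_L = 1254 / 1000 = 1.254 L
M = n / V_L = 0.276 / 1.254
M = 0.22009569 mol/L, rounded to 4 dp:

0.2201 mol/L


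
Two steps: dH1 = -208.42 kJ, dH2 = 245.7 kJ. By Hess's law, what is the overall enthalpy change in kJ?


Hess's law: enthalpy is a state function, so add the step enthalpies.
dH_total = dH1 + dH2 = -208.42 + (245.7)
dH_total = 37.28 kJ:

37.28 kJ


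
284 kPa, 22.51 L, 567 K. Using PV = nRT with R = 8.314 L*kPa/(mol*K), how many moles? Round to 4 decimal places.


PV = nRT, solve for n = PV / (RT).
PV = 284 * 22.51 = 6392.84
RT = 8.314 * 567 = 4714.038
n = 6392.84 / 4714.038
n = 1.35612823 mol, rounded to 4 dp:

1.3561 mol


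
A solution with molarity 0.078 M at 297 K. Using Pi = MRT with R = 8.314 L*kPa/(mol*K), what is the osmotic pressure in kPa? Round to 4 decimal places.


Osmotic pressure (van't Hoff): Pi = M*R*T.
RT = 8.314 * 297 = 2469.258
Pi = 0.078 * 2469.258
Pi = 192.602124 kPa, rounded to 4 dp:

192.6021 kPa


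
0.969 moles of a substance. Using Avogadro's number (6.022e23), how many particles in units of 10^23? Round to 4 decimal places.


N = n * NA, then divide by 1e23 for the requested units.
N / 1e23 = n * 6.022
N / 1e23 = 0.969 * 6.022
N / 1e23 = 5.835318, rounded to 4 dp:

5.8353


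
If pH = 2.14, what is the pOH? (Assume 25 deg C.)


At 25 deg C, pH + pOH = 14.
pOH = 14 - pH = 14 - 2.14
pOH = 11.86:

11.86


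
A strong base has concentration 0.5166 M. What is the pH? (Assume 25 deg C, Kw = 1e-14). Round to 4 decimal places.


A strong base dissociates completely, so [OH-] equals the given concentration.
pOH = -log10([OH-]) = -log10(0.5166) = 0.286846
pH = 14 - pOH = 14 - 0.286846
pH = 13.713154, rounded to 4 dp:

13.7132


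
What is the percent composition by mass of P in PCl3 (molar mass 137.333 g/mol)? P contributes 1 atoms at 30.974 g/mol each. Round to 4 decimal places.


pct = 100 * (n_elem * M_elem) / M_total
mass_contribution = 1 * 30.974 = 30.974 g/mol
pct = 100 * 30.974 / 137.333
pct = 22.55393824 %, rounded to 4 dp:

22.5539 %


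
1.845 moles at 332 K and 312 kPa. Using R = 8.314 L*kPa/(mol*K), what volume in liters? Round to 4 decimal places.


PV = nRT, solve for V = nRT / P.
nRT = 1.845 * 8.314 * 332 = 5092.6576
V = 5092.6576 / 312
V = 16.32262051 L, rounded to 4 dp:

16.3226 L


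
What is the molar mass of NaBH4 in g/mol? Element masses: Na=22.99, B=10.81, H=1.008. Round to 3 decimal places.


M = sum(count * atomic_mass) over atoms.
M = 1*22.99 + 1*10.81 + 4*1.008
M = 22.99 + 10.81 + 4.032
M = 37.832 g/mol, rounded to 3 dp:

37.832 g/mol


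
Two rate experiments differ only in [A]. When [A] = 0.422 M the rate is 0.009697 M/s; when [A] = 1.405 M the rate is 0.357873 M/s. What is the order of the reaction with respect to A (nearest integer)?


Rate is proportional to [A]^n, so rate2/rate1 = ([A]2/[A]1)^n. Take logs to solve for n.
rate2/rate1 = 0.357873 / 0.009697 = 36.9055
[A]2/[A]1 = 1.405 / 0.422 = 3.3294
n = ln(36.9055) / ln(3.3294) = 3.0
Nearest integer order:

3


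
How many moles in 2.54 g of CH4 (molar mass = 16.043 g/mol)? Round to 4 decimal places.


n = mass / M
n = 2.54 / 16.043
n = 0.1583245 mol, rounded to 4 dp:

0.1583 mol


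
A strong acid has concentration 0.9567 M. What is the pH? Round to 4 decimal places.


A strong acid dissociates completely, so [H+] equals the given concentration.
pH = -log10([H+]) = -log10(0.9567)
pH = 0.01922423, rounded to 4 dp:

0.0192


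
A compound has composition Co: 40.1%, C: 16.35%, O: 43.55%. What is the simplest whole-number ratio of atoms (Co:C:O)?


Assume 100 g of compound, divide each mass% by atomic mass to get moles, then normalize by the smallest to get a raw atom ratio.
Moles per 100 g: Co: 40.1/58.933 = 0.6804, C: 16.35/12.011 = 1.3613, O: 43.55/15.999 = 2.722
Raw ratio (divide by min = 0.6804): Co: 1.0, C: 2.001, O: 4.0
Multiply by 1 to clear fractions: Co: 1.0 ~= 1, C: 2.001 ~= 2, O: 4.0 ~= 4
Reduce by GCD to get the simplest whole-number ratio:

1:2:4


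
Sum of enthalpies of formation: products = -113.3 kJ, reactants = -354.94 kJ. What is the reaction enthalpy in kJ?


dH_rxn = sum(dH_f products) - sum(dH_f reactants)
dH_rxn = -113.3 - (-354.94)
dH_rxn = 241.64 kJ:

241.64 kJ


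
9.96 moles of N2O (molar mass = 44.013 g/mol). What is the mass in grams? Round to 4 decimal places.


mass = n * M
mass = 9.96 * 44.013
mass = 438.36948 g, rounded to 4 dp:

438.3695 g


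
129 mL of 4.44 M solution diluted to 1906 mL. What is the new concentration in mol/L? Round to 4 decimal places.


Dilution: M1*V1 = M2*V2, solve for M2.
M2 = M1*V1 / V2
M2 = 4.44 * 129 / 1906
M2 = 572.76 / 1906
M2 = 0.30050367 mol/L, rounded to 4 dp:

0.3005 mol/L


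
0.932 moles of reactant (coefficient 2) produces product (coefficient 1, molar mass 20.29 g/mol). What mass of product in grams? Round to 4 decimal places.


Use the coefficient ratio to convert reactant moles to product moles, then multiply by the product's molar mass.
moles_P = moles_R * (coeff_P / coeff_R) = 0.932 * (1/2) = 0.466
mass_P = moles_P * M_P = 0.466 * 20.29
mass_P = 9.45514 g, rounded to 4 dp:

9.4551 g


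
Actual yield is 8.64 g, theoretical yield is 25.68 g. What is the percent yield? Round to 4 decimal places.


% yield = 100 * actual / theoretical
% yield = 100 * 8.64 / 25.68
% yield = 33.64485981 %, rounded to 4 dp:

33.6449 %


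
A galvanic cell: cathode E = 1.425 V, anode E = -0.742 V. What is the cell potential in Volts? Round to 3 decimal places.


Standard cell potential: E_cell = E_cathode - E_anode.
E_cell = 1.425 - (-0.742)
E_cell = 2.167 V, rounded to 3 dp:

2.167 V


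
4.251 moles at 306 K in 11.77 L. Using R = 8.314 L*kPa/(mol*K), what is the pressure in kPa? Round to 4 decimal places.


PV = nRT, solve for P = nRT / V.
nRT = 4.251 * 8.314 * 306 = 10814.9011
P = 10814.9011 / 11.77
P = 918.8531096 kPa, rounded to 4 dp:

918.8531 kPa


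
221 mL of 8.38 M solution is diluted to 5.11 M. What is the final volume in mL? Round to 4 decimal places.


Dilution: M1*V1 = M2*V2, solve for V2.
V2 = M1*V1 / M2
V2 = 8.38 * 221 / 5.11
V2 = 1851.98 / 5.11
V2 = 362.42270059 mL, rounded to 4 dp:

362.4227 mL


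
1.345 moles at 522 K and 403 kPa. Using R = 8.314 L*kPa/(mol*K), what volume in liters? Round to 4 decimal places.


PV = nRT, solve for V = nRT / P.
nRT = 1.345 * 8.314 * 522 = 5837.1763
V = 5837.1763 / 403
V = 14.48430844 L, rounded to 4 dp:

14.4843 L


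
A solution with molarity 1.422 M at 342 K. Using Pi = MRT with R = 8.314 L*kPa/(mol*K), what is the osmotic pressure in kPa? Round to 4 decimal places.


Osmotic pressure (van't Hoff): Pi = M*R*T.
RT = 8.314 * 342 = 2843.388
Pi = 1.422 * 2843.388
Pi = 4043.297736 kPa, rounded to 4 dp:

4043.2977 kPa


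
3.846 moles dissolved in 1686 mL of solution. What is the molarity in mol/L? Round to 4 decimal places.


Convert volume to liters: V_L = V_mL / 1000.
V_L = 1686 / 1000 = 1.686 L
M = n / V_L = 3.846 / 1.686
M = 2.28113879 mol/L, rounded to 4 dp:

2.2811 mol/L


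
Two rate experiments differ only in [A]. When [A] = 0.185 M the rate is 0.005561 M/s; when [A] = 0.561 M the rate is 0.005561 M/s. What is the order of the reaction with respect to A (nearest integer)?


Rate is proportional to [A]^n, so rate2/rate1 = ([A]2/[A]1)^n. Take logs to solve for n.
rate2/rate1 = 0.005561 / 0.005561 = 1.0
[A]2/[A]1 = 0.561 / 0.185 = 3.0324
n = ln(1.0) / ln(3.0324) = 0.0
Nearest integer order:

0


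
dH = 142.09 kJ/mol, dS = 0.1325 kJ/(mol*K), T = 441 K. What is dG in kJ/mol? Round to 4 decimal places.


Gibbs: dG = dH - T*dS (consistent units, dS already in kJ/(mol*K)).
T*dS = 441 * 0.1325 = 58.4325
dG = 142.09 - (58.4325)
dG = 83.6575 kJ/mol, rounded to 4 dp:

83.6575 kJ/mol


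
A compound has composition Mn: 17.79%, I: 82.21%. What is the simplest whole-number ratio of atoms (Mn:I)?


Assume 100 g of compound, divide each mass% by atomic mass to get moles, then normalize by the smallest to get a raw atom ratio.
Moles per 100 g: Mn: 17.79/54.938 = 0.3238, I: 82.21/126.904 = 0.6478
Raw ratio (divide by min = 0.3238): Mn: 1.0, I: 2.001
Multiply by 1 to clear fractions: Mn: 1.0 ~= 1, I: 2.001 ~= 2
Reduce by GCD to get the simplest whole-number ratio:

1:2


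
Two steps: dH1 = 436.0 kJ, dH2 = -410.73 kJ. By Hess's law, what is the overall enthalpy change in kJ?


Hess's law: enthalpy is a state function, so add the step enthalpies.
dH_total = dH1 + dH2 = 436.0 + (-410.73)
dH_total = 25.27 kJ:

25.27 kJ


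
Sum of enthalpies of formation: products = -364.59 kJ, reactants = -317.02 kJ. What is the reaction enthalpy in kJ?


dH_rxn = sum(dH_f products) - sum(dH_f reactants)
dH_rxn = -364.59 - (-317.02)
dH_rxn = -47.57 kJ:

-47.57 kJ


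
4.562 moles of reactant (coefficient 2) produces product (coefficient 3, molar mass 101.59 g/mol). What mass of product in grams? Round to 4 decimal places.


Use the coefficient ratio to convert reactant moles to product moles, then multiply by the product's molar mass.
moles_P = moles_R * (coeff_P / coeff_R) = 4.562 * (3/2) = 6.843
mass_P = moles_P * M_P = 6.843 * 101.59
mass_P = 695.18037 g, rounded to 4 dp:

695.1804 g


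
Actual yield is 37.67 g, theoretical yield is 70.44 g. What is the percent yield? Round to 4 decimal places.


% yield = 100 * actual / theoretical
% yield = 100 * 37.67 / 70.44
% yield = 53.47813742 %, rounded to 4 dp:

53.4781 %


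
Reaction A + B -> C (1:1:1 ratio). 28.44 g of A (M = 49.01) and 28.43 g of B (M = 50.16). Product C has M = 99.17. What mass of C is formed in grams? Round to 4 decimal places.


Find moles of each reactant; the smaller value is the limiting reagent in a 1:1:1 reaction, so moles_C equals moles of the limiter.
n_A = mass_A / M_A = 28.44 / 49.01 = 0.58029 mol
n_B = mass_B / M_B = 28.43 / 50.16 = 0.566786 mol
Limiting reagent: B (smaller), n_limiting = 0.566786 mol
mass_C = n_limiting * M_C = 0.566786 * 99.17
mass_C = 56.20816762 g, rounded to 4 dp:

56.2082 g


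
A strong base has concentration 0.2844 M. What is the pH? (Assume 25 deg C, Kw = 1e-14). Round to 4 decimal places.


A strong base dissociates completely, so [OH-] equals the given concentration.
pOH = -log10([OH-]) = -log10(0.2844) = 0.54607
pH = 14 - pOH = 14 - 0.54607
pH = 13.45393, rounded to 4 dp:

13.4539


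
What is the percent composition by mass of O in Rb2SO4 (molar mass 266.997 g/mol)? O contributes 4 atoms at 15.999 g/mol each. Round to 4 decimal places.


pct = 100 * (n_elem * M_elem) / M_total
mass_contribution = 4 * 15.999 = 63.996 g/mol
pct = 100 * 63.996 / 266.997
pct = 23.96880864 %, rounded to 4 dp:

23.9688 %


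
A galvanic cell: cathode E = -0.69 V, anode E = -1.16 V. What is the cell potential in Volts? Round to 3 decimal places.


Standard cell potential: E_cell = E_cathode - E_anode.
E_cell = -0.69 - (-1.16)
E_cell = 0.47 V, rounded to 3 dp:

0.470 V


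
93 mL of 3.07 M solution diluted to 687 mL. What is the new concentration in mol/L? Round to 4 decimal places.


Dilution: M1*V1 = M2*V2, solve for M2.
M2 = M1*V1 / V2
M2 = 3.07 * 93 / 687
M2 = 285.51 / 687
M2 = 0.41558952 mol/L, rounded to 4 dp:

0.4156 mol/L


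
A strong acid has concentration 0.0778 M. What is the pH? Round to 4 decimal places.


A strong acid dissociates completely, so [H+] equals the given concentration.
pH = -log10([H+]) = -log10(0.0778)
pH = 1.1090204, rounded to 4 dp:

1.1090


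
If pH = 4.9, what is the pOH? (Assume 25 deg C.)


At 25 deg C, pH + pOH = 14.
pOH = 14 - pH = 14 - 4.9
pOH = 9.1:

9.10


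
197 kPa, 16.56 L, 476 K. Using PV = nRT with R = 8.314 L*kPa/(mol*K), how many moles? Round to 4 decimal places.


PV = nRT, solve for n = PV / (RT).
PV = 197 * 16.56 = 3262.32
RT = 8.314 * 476 = 3957.464
n = 3262.32 / 3957.464
n = 0.8243461 mol, rounded to 4 dp:

0.8243 mol


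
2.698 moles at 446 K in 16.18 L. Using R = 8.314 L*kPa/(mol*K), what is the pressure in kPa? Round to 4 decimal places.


PV = nRT, solve for P = nRT / V.
nRT = 2.698 * 8.314 * 446 = 10004.3027
P = 10004.3027 / 16.18
P = 618.31289864 kPa, rounded to 4 dp:

618.3129 kPa


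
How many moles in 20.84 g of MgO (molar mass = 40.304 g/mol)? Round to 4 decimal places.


n = mass / M
n = 20.84 / 40.304
n = 0.51707027 mol, rounded to 4 dp:

0.5171 mol


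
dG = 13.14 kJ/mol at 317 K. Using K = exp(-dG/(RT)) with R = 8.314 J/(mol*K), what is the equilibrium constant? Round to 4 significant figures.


dG is in kJ/mol; multiply by 1000 to match R in J/(mol*K).
RT = 8.314 * 317 = 2635.538 J/mol
exponent = -dG*1000 / (RT) = -(13.14*1000) / 2635.538 = -4.98569931
K = exp(-4.98569931)
K = 0.0068349966, rounded to 4 significant figures:

0.006835


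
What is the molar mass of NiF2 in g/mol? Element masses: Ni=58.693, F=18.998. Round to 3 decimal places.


M = sum(count * atomic_mass) over atoms.
M = 1*58.693 + 2*18.998
M = 58.693 + 37.996
M = 96.689 g/mol, rounded to 3 dp:

96.689 g/mol


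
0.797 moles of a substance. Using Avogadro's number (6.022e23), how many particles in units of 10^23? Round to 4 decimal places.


N = n * NA, then divide by 1e23 for the requested units.
N / 1e23 = n * 6.022
N / 1e23 = 0.797 * 6.022
N / 1e23 = 4.799534, rounded to 4 dp:

4.7995


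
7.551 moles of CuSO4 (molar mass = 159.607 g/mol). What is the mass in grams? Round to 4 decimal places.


mass = n * M
mass = 7.551 * 159.607
mass = 1205.192457 g, rounded to 4 dp:

1205.1925 g


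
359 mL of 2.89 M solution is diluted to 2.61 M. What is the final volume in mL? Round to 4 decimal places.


Dilution: M1*V1 = M2*V2, solve for V2.
V2 = M1*V1 / M2
V2 = 2.89 * 359 / 2.61
V2 = 1037.51 / 2.61
V2 = 397.51340996 mL, rounded to 4 dp:

397.5134 mL


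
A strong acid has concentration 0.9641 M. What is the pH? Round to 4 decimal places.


A strong acid dissociates completely, so [H+] equals the given concentration.
pH = -log10([H+]) = -log10(0.9641)
pH = 0.01587792, rounded to 4 dp:

0.0159


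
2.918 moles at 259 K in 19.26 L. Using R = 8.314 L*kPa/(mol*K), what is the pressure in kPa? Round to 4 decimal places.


PV = nRT, solve for P = nRT / V.
nRT = 2.918 * 8.314 * 259 = 6283.4053
P = 6283.4053 / 19.26
P = 326.24118899 kPa, rounded to 4 dp:

326.2412 kPa


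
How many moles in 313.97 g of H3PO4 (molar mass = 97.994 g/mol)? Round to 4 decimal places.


n = mass / M
n = 313.97 / 97.994
n = 3.20397167 mol, rounded to 4 dp:

3.2040 mol


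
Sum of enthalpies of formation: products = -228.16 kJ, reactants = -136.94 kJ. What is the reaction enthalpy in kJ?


dH_rxn = sum(dH_f products) - sum(dH_f reactants)
dH_rxn = -228.16 - (-136.94)
dH_rxn = -91.22 kJ:

-91.22 kJ


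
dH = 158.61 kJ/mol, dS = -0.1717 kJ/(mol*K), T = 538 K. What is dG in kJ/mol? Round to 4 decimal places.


Gibbs: dG = dH - T*dS (consistent units, dS already in kJ/(mol*K)).
T*dS = 538 * -0.1717 = -92.3746
dG = 158.61 - (-92.3746)
dG = 250.9846 kJ/mol, rounded to 4 dp:

250.9846 kJ/mol


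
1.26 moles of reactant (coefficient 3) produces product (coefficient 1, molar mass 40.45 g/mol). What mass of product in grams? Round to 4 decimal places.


Use the coefficient ratio to convert reactant moles to product moles, then multiply by the product's molar mass.
moles_P = moles_R * (coeff_P / coeff_R) = 1.26 * (1/3) = 0.42
mass_P = moles_P * M_P = 0.42 * 40.45
mass_P = 16.989 g, rounded to 4 dp:

16.9890 g


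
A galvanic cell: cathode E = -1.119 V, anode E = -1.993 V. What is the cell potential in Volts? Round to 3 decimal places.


Standard cell potential: E_cell = E_cathode - E_anode.
E_cell = -1.119 - (-1.993)
E_cell = 0.874 V, rounded to 3 dp:

0.874 V


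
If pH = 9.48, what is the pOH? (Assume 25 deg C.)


At 25 deg C, pH + pOH = 14.
pOH = 14 - pH = 14 - 9.48
pOH = 4.52:

4.52


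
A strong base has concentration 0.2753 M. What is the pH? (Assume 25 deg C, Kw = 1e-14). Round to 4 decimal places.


A strong base dissociates completely, so [OH-] equals the given concentration.
pOH = -log10([OH-]) = -log10(0.2753) = 0.560194
pH = 14 - pOH = 14 - 0.560194
pH = 13.439806, rounded to 4 dp:

13.4398


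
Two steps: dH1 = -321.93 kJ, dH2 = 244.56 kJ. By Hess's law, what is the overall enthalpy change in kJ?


Hess's law: enthalpy is a state function, so add the step enthalpies.
dH_total = dH1 + dH2 = -321.93 + (244.56)
dH_total = -77.37 kJ:

-77.37 kJ


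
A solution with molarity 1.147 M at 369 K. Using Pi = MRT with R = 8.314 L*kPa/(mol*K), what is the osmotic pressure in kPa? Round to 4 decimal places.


Osmotic pressure (van't Hoff): Pi = M*R*T.
RT = 8.314 * 369 = 3067.866
Pi = 1.147 * 3067.866
Pi = 3518.842302 kPa, rounded to 4 dp:

3518.8423 kPa


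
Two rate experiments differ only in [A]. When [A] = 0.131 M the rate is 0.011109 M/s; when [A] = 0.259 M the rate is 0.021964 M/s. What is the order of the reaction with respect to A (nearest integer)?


Rate is proportional to [A]^n, so rate2/rate1 = ([A]2/[A]1)^n. Take logs to solve for n.
rate2/rate1 = 0.021964 / 0.011109 = 1.9771
[A]2/[A]1 = 0.259 / 0.131 = 1.9771
n = ln(1.9771) / ln(1.9771) = 1.0
Nearest integer order:

1


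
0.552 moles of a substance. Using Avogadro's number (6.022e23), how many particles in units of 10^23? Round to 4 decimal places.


N = n * NA, then divide by 1e23 for the requested units.
N / 1e23 = n * 6.022
N / 1e23 = 0.552 * 6.022
N / 1e23 = 3.324144, rounded to 4 dp:

3.3241


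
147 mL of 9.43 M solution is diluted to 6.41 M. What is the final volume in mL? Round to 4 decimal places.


Dilution: M1*V1 = M2*V2, solve for V2.
V2 = M1*V1 / M2
V2 = 9.43 * 147 / 6.41
V2 = 1386.21 / 6.41
V2 = 216.2574103 mL, rounded to 4 dp:

216.2574 mL


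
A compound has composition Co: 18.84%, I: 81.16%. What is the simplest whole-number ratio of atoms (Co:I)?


Assume 100 g of compound, divide each mass% by atomic mass to get moles, then normalize by the smallest to get a raw atom ratio.
Moles per 100 g: Co: 18.84/58.933 = 0.3197, I: 81.16/126.904 = 0.6395
Raw ratio (divide by min = 0.3197): Co: 1.0, I: 2.001
Multiply by 1 to clear fractions: Co: 1.0 ~= 1, I: 2.001 ~= 2
Reduce by GCD to get the simplest whole-number ratio:

1:2


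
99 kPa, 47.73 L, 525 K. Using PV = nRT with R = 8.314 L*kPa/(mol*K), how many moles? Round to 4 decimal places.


PV = nRT, solve for n = PV / (RT).
PV = 99 * 47.73 = 4725.27
RT = 8.314 * 525 = 4364.85
n = 4725.27 / 4364.85
n = 1.08257328 mol, rounded to 4 dp:

1.0826 mol


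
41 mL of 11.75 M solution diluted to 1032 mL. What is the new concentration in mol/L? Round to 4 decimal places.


Dilution: M1*V1 = M2*V2, solve for M2.
M2 = M1*V1 / V2
M2 = 11.75 * 41 / 1032
M2 = 481.75 / 1032
M2 = 0.46681202 mol/L, rounded to 4 dp:

0.4668 mol/L


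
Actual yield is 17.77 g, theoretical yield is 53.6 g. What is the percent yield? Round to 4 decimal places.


% yield = 100 * actual / theoretical
% yield = 100 * 17.77 / 53.6
% yield = 33.15298507 %, rounded to 4 dp:

33.1530 %


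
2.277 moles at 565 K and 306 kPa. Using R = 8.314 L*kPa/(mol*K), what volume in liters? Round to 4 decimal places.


PV = nRT, solve for V = nRT / P.
nRT = 2.277 * 8.314 * 565 = 10696.0026
V = 10696.0026 / 306
V = 34.95425686 L, rounded to 4 dp:

34.9543 L


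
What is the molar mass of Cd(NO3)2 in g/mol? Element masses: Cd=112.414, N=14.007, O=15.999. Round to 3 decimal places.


M = sum(count * atomic_mass) over atoms.
M = 1*112.414 + 2*14.007 + 6*15.999
M = 112.414 + 28.014 + 95.994
M = 236.422 g/mol, rounded to 3 dp:

236.422 g/mol


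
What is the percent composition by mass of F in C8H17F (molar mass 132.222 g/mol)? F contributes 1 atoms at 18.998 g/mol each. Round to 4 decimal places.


pct = 100 * (n_elem * M_elem) / M_total
mass_contribution = 1 * 18.998 = 18.998 g/mol
pct = 100 * 18.998 / 132.222
pct = 14.36825944 %, rounded to 4 dp:

14.3683 %


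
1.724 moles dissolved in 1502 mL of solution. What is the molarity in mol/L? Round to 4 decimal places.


Convert volume to liters: V_L = V_mL / 1000.
V_L = 1502 / 1000 = 1.502 L
M = n / V_L = 1.724 / 1.502
M = 1.14780293 mol/L, rounded to 4 dp:

1.1478 mol/L


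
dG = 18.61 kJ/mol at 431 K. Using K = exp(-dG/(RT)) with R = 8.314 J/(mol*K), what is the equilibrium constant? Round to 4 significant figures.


dG is in kJ/mol; multiply by 1000 to match R in J/(mol*K).
RT = 8.314 * 431 = 3583.334 J/mol
exponent = -dG*1000 / (RT) = -(18.61*1000) / 3583.334 = -5.19348741
K = exp(-5.19348741)
K = 0.0055526088, rounded to 4 significant figures:

0.005553


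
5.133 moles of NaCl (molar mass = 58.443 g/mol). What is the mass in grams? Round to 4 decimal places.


mass = n * M
mass = 5.133 * 58.443
mass = 299.987919 g, rounded to 4 dp:

299.9879 g


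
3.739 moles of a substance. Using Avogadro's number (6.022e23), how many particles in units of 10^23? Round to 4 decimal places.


N = n * NA, then divide by 1e23 for the requested units.
N / 1e23 = n * 6.022
N / 1e23 = 3.739 * 6.022
N / 1e23 = 22.516258, rounded to 4 dp:

22.5163


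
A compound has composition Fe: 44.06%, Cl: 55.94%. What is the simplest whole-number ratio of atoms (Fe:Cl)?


Assume 100 g of compound, divide each mass% by atomic mass to get moles, then normalize by the smallest to get a raw atom ratio.
Moles per 100 g: Fe: 44.06/55.845 = 0.789, Cl: 55.94/35.453 = 1.5779
Raw ratio (divide by min = 0.789): Fe: 1.0, Cl: 2.0
Multiply by 1 to clear fractions: Fe: 1.0 ~= 1, Cl: 2.0 ~= 2
Reduce by GCD to get the simplest whole-number ratio:

1:2


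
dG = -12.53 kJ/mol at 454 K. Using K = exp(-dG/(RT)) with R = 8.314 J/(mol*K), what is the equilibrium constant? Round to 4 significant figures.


dG is in kJ/mol; multiply by 1000 to match R in J/(mol*K).
RT = 8.314 * 454 = 3774.556 J/mol
exponent = -dG*1000 / (RT) = -(-12.53*1000) / 3774.556 = 3.31959574
K = exp(3.31959574)
K = 27.649171, rounded to 4 significant figures:

27.65


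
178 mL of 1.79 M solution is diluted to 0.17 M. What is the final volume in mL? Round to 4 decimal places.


Dilution: M1*V1 = M2*V2, solve for V2.
V2 = M1*V1 / M2
V2 = 1.79 * 178 / 0.17
V2 = 318.62 / 0.17
V2 = 1874.23529412 mL, rounded to 4 dp:

1874.2353 mL


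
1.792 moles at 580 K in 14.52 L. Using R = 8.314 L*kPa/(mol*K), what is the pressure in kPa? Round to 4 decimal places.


PV = nRT, solve for P = nRT / V.
nRT = 1.792 * 8.314 * 580 = 8641.239
P = 8641.239 / 14.52
P = 595.12665289 kPa, rounded to 4 dp:

595.1267 kPa


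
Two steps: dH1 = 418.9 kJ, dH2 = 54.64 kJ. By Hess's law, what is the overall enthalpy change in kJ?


Hess's law: enthalpy is a state function, so add the step enthalpies.
dH_total = dH1 + dH2 = 418.9 + (54.64)
dH_total = 473.54 kJ:

473.54 kJ


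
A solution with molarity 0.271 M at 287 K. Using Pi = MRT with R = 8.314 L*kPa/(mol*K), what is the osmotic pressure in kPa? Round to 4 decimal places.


Osmotic pressure (van't Hoff): Pi = M*R*T.
RT = 8.314 * 287 = 2386.118
Pi = 0.271 * 2386.118
Pi = 646.637978 kPa, rounded to 4 dp:

646.6380 kPa


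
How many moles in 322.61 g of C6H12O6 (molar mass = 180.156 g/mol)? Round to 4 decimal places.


n = mass / M
n = 322.61 / 180.156
n = 1.79072582 mol, rounded to 4 dp:

1.7907 mol


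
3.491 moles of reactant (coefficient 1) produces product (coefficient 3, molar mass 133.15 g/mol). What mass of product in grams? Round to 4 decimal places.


Use the coefficient ratio to convert reactant moles to product moles, then multiply by the product's molar mass.
moles_P = moles_R * (coeff_P / coeff_R) = 3.491 * (3/1) = 10.473
mass_P = moles_P * M_P = 10.473 * 133.15
mass_P = 1394.47995 g, rounded to 4 dp:

1394.4800 g


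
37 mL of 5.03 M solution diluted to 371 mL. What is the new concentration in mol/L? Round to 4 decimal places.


Dilution: M1*V1 = M2*V2, solve for M2.
M2 = M1*V1 / V2
M2 = 5.03 * 37 / 371
M2 = 186.11 / 371
M2 = 0.5016442 mol/L, rounded to 4 dp:

0.5016 mol/L


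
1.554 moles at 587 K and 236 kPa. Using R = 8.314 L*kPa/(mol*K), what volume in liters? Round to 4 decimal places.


PV = nRT, solve for V = nRT / P.
nRT = 1.554 * 8.314 * 587 = 7584.0142
V = 7584.0142 / 236
V = 32.13565339 L, rounded to 4 dp:

32.1357 L


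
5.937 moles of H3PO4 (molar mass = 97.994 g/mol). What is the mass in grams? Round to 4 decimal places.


mass = n * M
mass = 5.937 * 97.994
mass = 581.790378 g, rounded to 4 dp:

581.7904 g


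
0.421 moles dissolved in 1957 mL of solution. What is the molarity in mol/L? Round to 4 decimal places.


Convert volume to liters: V_L = V_mL / 1000.
V_L = 1957 / 1000 = 1.957 L
M = n / V_L = 0.421 / 1.957
M = 0.21512519 mol/L, rounded to 4 dp:

0.2151 mol/L


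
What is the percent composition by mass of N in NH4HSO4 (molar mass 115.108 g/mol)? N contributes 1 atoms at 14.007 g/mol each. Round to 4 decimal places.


pct = 100 * (n_elem * M_elem) / M_total
mass_contribution = 1 * 14.007 = 14.007 g/mol
pct = 100 * 14.007 / 115.108
pct = 12.16857212 %, rounded to 4 dp:

12.1686 %


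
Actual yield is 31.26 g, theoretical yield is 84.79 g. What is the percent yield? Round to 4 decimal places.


% yield = 100 * actual / theoretical
% yield = 100 * 31.26 / 84.79
% yield = 36.86755514 %, rounded to 4 dp:

36.8676 %


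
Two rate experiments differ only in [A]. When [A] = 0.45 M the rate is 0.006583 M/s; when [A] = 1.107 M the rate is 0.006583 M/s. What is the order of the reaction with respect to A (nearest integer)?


Rate is proportional to [A]^n, so rate2/rate1 = ([A]2/[A]1)^n. Take logs to solve for n.
rate2/rate1 = 0.006583 / 0.006583 = 1.0
[A]2/[A]1 = 1.107 / 0.45 = 2.46
n = ln(1.0) / ln(2.46) = 0.0
Nearest integer order:

0


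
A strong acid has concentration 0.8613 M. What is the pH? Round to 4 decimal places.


A strong acid dissociates completely, so [H+] equals the given concentration.
pH = -log10([H+]) = -log10(0.8613)
pH = 0.06484555, rounded to 4 dp:

0.0648


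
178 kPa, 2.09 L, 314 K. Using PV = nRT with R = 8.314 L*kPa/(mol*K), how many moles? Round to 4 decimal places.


PV = nRT, solve for n = PV / (RT).
PV = 178 * 2.09 = 372.02
RT = 8.314 * 314 = 2610.596
n = 372.02 / 2610.596
n = 0.14250386 mol, rounded to 4 dp:

0.1425 mol


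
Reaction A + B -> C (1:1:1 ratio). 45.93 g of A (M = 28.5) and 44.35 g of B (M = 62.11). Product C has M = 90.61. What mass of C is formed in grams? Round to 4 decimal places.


Find moles of each reactant; the smaller value is the limiting reagent in a 1:1:1 reaction, so moles_C equals moles of the limiter.
n_A = mass_A / M_A = 45.93 / 28.5 = 1.611579 mol
n_B = mass_B / M_B = 44.35 / 62.11 = 0.714056 mol
Limiting reagent: B (smaller), n_limiting = 0.714056 mol
mass_C = n_limiting * M_C = 0.714056 * 90.61
mass_C = 64.70061416 g, rounded to 4 dp:

64.7006 g


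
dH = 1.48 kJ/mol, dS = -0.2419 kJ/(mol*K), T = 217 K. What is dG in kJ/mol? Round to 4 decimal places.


Gibbs: dG = dH - T*dS (consistent units, dS already in kJ/(mol*K)).
T*dS = 217 * -0.2419 = -52.4923
dG = 1.48 - (-52.4923)
dG = 53.9723 kJ/mol, rounded to 4 dp:

53.9723 kJ/mol


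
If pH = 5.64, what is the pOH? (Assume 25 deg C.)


At 25 deg C, pH + pOH = 14.
pOH = 14 - pH = 14 - 5.64
pOH = 8.36:

8.36


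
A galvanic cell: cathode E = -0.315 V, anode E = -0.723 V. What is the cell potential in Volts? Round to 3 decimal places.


Standard cell potential: E_cell = E_cathode - E_anode.
E_cell = -0.315 - (-0.723)
E_cell = 0.408 V, rounded to 3 dp:

0.408 V


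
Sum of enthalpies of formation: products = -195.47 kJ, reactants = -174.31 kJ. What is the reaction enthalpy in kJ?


dH_rxn = sum(dH_f products) - sum(dH_f reactants)
dH_rxn = -195.47 - (-174.31)
dH_rxn = -21.16 kJ:

-21.16 kJ


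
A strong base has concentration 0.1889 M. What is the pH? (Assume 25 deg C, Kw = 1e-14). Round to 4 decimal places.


A strong base dissociates completely, so [OH-] equals the given concentration.
pOH = -log10([OH-]) = -log10(0.1889) = 0.723768
pH = 14 - pOH = 14 - 0.723768
pH = 13.276232, rounded to 4 dp:

13.2762


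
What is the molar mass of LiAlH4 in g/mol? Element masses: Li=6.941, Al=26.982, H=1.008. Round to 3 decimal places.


M = sum(count * atomic_mass) over atoms.
M = 1*6.941 + 1*26.982 + 4*1.008
M = 6.941 + 26.982 + 4.032
M = 37.955 g/mol, rounded to 3 dp:

37.955 g/mol


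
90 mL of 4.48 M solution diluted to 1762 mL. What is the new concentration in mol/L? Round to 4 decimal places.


Dilution: M1*V1 = M2*V2, solve for M2.
M2 = M1*V1 / V2
M2 = 4.48 * 90 / 1762
M2 = 403.2 / 1762
M2 = 0.22883087 mol/L, rounded to 4 dp:

0.2288 mol/L


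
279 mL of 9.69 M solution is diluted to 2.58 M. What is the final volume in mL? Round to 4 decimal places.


Dilution: M1*V1 = M2*V2, solve for V2.
V2 = M1*V1 / M2
V2 = 9.69 * 279 / 2.58
V2 = 2703.51 / 2.58
V2 = 1047.87209302 mL, rounded to 4 dp:

1047.8721 mL


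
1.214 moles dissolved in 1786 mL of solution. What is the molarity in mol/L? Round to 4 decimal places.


Convert volume to liters: V_L = V_mL / 1000.
V_L = 1786 / 1000 = 1.786 L
M = n / V_L = 1.214 / 1.786
M = 0.67973124 mol/L, rounded to 4 dp:

0.6797 mol/L
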